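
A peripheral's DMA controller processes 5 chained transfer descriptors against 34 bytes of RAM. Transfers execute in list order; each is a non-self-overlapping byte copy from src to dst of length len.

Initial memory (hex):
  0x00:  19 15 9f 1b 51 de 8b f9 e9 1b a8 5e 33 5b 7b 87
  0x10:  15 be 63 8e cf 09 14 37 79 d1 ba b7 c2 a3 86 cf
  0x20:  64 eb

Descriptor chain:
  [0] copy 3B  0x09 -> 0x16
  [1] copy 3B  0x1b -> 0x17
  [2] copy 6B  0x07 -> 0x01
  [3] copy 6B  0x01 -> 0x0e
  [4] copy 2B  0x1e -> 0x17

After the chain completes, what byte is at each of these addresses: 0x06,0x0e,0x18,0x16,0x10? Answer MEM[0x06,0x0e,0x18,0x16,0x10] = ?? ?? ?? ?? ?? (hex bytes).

#0 dst[0x16+3] := {0x1b,0xa8,0x5e}
#1 dst[0x17+3] := {0xb7,0xc2,0xa3}
#2 dst[0x01+6] := {0xf9,0xe9,0x1b,0xa8,0x5e,0x33}
#3 dst[0x0e+6] := {0xf9,0xe9,0x1b,0xa8,0x5e,0x33}
#4 dst[0x17+2] := {0x86,0xcf}
query mem[0x06]=0x33, mem[0x0e]=0xf9, mem[0x18]=0xcf, mem[0x16]=0x1b, mem[0x10]=0x1b

MEM[0x06,0x0e,0x18,0x16,0x10] = 33 f9 cf 1b 1b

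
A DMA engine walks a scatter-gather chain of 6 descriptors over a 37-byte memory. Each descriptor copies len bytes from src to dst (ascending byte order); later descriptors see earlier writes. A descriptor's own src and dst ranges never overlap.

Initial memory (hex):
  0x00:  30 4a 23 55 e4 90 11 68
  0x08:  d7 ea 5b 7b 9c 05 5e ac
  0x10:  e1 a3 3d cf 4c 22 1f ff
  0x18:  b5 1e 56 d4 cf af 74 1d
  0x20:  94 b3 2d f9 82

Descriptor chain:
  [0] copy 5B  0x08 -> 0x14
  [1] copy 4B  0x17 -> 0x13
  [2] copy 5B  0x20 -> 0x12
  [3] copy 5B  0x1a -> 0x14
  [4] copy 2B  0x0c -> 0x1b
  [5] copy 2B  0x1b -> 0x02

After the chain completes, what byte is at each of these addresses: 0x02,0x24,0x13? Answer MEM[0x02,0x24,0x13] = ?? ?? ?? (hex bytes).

#0 dst[0x14+5] := {0xd7,0xea,0x5b,0x7b,0x9c}
#1 dst[0x13+4] := {0x7b,0x9c,0x1e,0x56}
#2 dst[0x12+5] := {0x94,0xb3,0x2d,0xf9,0x82}
#3 dst[0x14+5] := {0x56,0xd4,0xcf,0xaf,0x74}
#4 dst[0x1b+2] := {0x9c,0x05}
#5 dst[0x02+2] := {0x9c,0x05}
query mem[0x02]=0x9c, mem[0x24]=0x82, mem[0x13]=0xb3

MEM[0x02,0x24,0x13] = 9c 82 b3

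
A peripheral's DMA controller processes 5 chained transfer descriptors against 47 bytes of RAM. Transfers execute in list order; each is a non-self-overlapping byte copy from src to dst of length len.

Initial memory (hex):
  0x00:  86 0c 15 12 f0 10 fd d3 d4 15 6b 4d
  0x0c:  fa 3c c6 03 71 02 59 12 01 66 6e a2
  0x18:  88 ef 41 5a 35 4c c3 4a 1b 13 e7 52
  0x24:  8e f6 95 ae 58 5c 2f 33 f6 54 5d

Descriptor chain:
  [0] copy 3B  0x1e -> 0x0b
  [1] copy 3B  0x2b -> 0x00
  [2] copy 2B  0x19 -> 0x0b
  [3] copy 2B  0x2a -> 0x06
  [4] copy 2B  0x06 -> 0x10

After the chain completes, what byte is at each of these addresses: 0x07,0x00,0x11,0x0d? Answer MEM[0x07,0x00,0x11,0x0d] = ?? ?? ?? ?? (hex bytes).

MEM[0x07,0x00,0x11,0x0d] = 33 33 33 1b

#0 dst[0x0b+3] := {0xc3,0x4a,0x1b}
#1 dst[0x00+3] := {0x33,0xf6,0x54}
#2 dst[0x0b+2] := {0xef,0x41}
#3 dst[0x06+2] := {0x2f,0x33}
#4 dst[0x10+2] := {0x2f,0x33}
query mem[0x07]=0x33, mem[0x00]=0x33, mem[0x11]=0x33, mem[0x0d]=0x1b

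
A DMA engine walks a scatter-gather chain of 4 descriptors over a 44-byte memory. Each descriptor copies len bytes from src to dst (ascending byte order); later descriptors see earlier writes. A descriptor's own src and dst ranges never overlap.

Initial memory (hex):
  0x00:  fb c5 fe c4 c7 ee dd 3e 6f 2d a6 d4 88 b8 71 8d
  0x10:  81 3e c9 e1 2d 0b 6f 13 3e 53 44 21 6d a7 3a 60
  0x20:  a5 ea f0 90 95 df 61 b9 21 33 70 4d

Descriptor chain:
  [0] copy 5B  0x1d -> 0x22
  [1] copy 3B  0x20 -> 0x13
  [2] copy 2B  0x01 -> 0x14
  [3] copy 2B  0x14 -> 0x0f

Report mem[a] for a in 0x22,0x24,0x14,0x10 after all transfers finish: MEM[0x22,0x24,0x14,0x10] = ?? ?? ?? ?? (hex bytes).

MEM[0x22,0x24,0x14,0x10] = a7 60 c5 fe

[0] 0x1d->0x22 len=5 : a7 3a 60 a5 ea
[1] 0x20->0x13 len=3 : a5 ea a7
[2] 0x01->0x14 len=2 : c5 fe
[3] 0x14->0x0f len=2 : c5 fe
query mem[0x22]=0xa7, mem[0x24]=0x60, mem[0x14]=0xc5, mem[0x10]=0xfe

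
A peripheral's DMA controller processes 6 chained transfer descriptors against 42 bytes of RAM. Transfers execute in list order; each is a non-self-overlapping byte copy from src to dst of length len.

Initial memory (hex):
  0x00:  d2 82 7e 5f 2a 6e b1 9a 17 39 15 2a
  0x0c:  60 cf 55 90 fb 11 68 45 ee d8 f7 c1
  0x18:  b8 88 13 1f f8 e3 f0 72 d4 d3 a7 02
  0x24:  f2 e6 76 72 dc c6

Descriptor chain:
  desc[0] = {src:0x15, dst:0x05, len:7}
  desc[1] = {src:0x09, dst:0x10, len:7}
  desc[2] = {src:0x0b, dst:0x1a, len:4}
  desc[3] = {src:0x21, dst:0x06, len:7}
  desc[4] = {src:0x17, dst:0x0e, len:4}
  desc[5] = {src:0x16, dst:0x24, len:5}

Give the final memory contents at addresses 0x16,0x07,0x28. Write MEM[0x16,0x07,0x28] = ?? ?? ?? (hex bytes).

MEM[0x16,0x07,0x28] = 90 a7 1f

  after D0: wrote 7B at 0x05 = d8f7c1b888131f
  after D1: wrote 7B at 0x10 = 88131f60cf5590
  after D2: wrote 4B at 0x1a = 1f60cf55
  after D3: wrote 7B at 0x06 = d3a702f2e67672
  after D4: wrote 4B at 0x0e = c1b8881f
  after D5: wrote 5B at 0x24 = 90c1b8881f
query mem[0x16]=0x90, mem[0x07]=0xa7, mem[0x28]=0x1f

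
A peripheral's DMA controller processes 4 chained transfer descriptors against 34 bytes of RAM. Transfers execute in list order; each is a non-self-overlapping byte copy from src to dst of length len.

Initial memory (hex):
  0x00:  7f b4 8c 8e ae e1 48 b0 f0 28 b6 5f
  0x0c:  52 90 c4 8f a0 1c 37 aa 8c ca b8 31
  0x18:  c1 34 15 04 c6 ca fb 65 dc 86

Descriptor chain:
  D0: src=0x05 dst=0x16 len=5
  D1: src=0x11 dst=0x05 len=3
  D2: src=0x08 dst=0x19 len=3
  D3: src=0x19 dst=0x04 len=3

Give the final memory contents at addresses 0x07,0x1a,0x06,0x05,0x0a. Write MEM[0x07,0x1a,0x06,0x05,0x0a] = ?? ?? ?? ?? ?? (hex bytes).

[0] 0x05->0x16 len=5 : e1 48 b0 f0 28
[1] 0x11->0x05 len=3 : 1c 37 aa
[2] 0x08->0x19 len=3 : f0 28 b6
[3] 0x19->0x04 len=3 : f0 28 b6
query mem[0x07]=0xaa, mem[0x1a]=0x28, mem[0x06]=0xb6, mem[0x05]=0x28, mem[0x0a]=0xb6

MEM[0x07,0x1a,0x06,0x05,0x0a] = aa 28 b6 28 b6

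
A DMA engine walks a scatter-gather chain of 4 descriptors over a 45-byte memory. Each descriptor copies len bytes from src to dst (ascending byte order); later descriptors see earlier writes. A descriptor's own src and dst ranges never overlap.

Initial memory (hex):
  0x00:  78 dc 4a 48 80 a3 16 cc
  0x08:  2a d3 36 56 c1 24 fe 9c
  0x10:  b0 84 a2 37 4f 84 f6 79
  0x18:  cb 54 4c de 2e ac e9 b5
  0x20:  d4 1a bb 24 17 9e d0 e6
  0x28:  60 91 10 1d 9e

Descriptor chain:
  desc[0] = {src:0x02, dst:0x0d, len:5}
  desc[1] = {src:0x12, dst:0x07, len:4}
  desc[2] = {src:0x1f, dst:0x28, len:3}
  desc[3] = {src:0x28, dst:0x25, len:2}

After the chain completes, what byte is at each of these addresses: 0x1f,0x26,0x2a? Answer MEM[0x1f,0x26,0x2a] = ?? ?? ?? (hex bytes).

MEM[0x1f,0x26,0x2a] = b5 d4 1a

D0: mem[0x0d..0x11] <- [4a 48 80 a3 16]
D1: mem[0x07..0x0a] <- [a2 37 4f 84]
D2: mem[0x28..0x2a] <- [b5 d4 1a]
D3: mem[0x25..0x26] <- [b5 d4]
query mem[0x1f]=0xb5, mem[0x26]=0xd4, mem[0x2a]=0x1a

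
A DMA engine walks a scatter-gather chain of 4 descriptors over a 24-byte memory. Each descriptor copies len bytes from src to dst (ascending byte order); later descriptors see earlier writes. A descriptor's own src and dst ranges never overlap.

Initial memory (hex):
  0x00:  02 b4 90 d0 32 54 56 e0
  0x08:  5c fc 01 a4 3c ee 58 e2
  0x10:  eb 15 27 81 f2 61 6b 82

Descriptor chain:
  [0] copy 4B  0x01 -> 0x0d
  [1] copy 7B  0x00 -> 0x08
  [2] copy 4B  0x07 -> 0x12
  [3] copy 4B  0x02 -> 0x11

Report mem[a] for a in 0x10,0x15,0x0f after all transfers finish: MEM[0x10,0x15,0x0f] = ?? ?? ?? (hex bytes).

D0: mem[0x0d..0x10] <- [b4 90 d0 32]
D1: mem[0x08..0x0e] <- [02 b4 90 d0 32 54 56]
D2: mem[0x12..0x15] <- [e0 02 b4 90]
D3: mem[0x11..0x14] <- [90 d0 32 54]
query mem[0x10]=0x32, mem[0x15]=0x90, mem[0x0f]=0xd0

MEM[0x10,0x15,0x0f] = 32 90 d0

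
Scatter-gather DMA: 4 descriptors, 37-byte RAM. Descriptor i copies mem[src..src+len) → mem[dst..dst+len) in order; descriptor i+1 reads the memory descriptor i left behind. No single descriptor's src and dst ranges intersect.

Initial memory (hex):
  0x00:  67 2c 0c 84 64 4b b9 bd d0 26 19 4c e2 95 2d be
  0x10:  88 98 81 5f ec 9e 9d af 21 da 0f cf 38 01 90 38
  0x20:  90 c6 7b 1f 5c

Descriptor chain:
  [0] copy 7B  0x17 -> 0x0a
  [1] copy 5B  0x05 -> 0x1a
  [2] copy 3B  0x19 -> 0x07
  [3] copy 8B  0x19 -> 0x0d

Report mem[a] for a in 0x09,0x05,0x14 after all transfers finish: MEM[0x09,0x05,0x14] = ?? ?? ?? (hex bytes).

MEM[0x09,0x05,0x14] = b9 4b 90

D0: mem[0x0a..0x10] <- [af 21 da 0f cf 38 01]
D1: mem[0x1a..0x1e] <- [4b b9 bd d0 26]
D2: mem[0x07..0x09] <- [da 4b b9]
D3: mem[0x0d..0x14] <- [da 4b b9 bd d0 26 38 90]
query mem[0x09]=0xb9, mem[0x05]=0x4b, mem[0x14]=0x90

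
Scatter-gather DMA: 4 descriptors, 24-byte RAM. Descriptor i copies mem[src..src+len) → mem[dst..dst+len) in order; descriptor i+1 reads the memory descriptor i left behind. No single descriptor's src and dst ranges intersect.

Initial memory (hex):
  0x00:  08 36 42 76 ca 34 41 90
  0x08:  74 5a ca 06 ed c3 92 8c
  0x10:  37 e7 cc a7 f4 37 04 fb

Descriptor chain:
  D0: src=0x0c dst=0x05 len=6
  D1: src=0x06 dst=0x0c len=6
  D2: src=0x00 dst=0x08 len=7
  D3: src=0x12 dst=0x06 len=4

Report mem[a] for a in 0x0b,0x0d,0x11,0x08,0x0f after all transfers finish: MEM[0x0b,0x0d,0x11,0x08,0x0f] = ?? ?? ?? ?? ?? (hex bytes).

MEM[0x0b,0x0d,0x11,0x08,0x0f] = 76 ed 06 f4 37

D0: mem[0x05..0x0a] <- [ed c3 92 8c 37 e7]
D1: mem[0x0c..0x11] <- [c3 92 8c 37 e7 06]
D2: mem[0x08..0x0e] <- [08 36 42 76 ca ed c3]
D3: mem[0x06..0x09] <- [cc a7 f4 37]
query mem[0x0b]=0x76, mem[0x0d]=0xed, mem[0x11]=0x06, mem[0x08]=0xf4, mem[0x0f]=0x37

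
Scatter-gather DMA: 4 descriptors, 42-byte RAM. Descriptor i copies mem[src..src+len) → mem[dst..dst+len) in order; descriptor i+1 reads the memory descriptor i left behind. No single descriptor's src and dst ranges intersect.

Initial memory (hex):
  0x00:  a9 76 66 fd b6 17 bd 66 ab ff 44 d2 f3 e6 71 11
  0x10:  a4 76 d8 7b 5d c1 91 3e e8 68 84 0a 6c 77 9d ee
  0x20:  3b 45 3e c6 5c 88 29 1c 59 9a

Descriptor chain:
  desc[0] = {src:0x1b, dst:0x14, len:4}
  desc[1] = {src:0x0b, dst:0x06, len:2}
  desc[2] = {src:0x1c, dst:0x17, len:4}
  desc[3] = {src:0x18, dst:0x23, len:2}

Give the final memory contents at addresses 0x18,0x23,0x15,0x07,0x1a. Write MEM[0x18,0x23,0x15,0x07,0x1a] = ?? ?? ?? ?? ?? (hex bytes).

MEM[0x18,0x23,0x15,0x07,0x1a] = 77 77 6c f3 ee

#0 dst[0x14+4] := {0x0a,0x6c,0x77,0x9d}
#1 dst[0x06+2] := {0xd2,0xf3}
#2 dst[0x17+4] := {0x6c,0x77,0x9d,0xee}
#3 dst[0x23+2] := {0x77,0x9d}
query mem[0x18]=0x77, mem[0x23]=0x77, mem[0x15]=0x6c, mem[0x07]=0xf3, mem[0x1a]=0xee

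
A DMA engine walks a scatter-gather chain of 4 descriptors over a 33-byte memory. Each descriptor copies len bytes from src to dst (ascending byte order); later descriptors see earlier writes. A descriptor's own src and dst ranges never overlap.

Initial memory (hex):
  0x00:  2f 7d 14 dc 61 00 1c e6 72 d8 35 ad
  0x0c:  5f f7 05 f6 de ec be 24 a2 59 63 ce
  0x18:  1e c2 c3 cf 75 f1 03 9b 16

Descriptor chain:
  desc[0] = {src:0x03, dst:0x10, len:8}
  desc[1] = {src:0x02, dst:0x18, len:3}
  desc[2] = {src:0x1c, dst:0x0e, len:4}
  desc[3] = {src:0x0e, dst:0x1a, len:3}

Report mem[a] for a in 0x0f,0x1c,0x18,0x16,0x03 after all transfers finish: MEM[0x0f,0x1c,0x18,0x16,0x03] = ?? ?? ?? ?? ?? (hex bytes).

MEM[0x0f,0x1c,0x18,0x16,0x03] = f1 03 14 d8 dc

  after D0: wrote 8B at 0x10 = dc61001ce672d835
  after D1: wrote 3B at 0x18 = 14dc61
  after D2: wrote 4B at 0x0e = 75f1039b
  after D3: wrote 3B at 0x1a = 75f103
query mem[0x0f]=0xf1, mem[0x1c]=0x03, mem[0x18]=0x14, mem[0x16]=0xd8, mem[0x03]=0xdc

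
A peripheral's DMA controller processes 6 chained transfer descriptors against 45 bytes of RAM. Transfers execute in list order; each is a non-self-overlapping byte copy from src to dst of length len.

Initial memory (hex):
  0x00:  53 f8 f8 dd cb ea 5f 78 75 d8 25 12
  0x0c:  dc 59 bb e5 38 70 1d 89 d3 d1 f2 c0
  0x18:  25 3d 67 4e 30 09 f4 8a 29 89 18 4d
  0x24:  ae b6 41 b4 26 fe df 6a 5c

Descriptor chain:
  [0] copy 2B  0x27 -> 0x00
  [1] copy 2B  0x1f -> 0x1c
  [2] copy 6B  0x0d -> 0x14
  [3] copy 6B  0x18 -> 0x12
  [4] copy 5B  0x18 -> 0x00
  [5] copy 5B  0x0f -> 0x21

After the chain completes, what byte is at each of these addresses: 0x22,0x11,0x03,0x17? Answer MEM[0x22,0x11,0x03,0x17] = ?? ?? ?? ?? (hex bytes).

[0] 0x27->0x00 len=2 : b4 26
[1] 0x1f->0x1c len=2 : 8a 29
[2] 0x0d->0x14 len=6 : 59 bb e5 38 70 1d
[3] 0x18->0x12 len=6 : 70 1d 67 4e 8a 29
[4] 0x18->0x00 len=5 : 70 1d 67 4e 8a
[5] 0x0f->0x21 len=5 : e5 38 70 70 1d
query mem[0x22]=0x38, mem[0x11]=0x70, mem[0x03]=0x4e, mem[0x17]=0x29

MEM[0x22,0x11,0x03,0x17] = 38 70 4e 29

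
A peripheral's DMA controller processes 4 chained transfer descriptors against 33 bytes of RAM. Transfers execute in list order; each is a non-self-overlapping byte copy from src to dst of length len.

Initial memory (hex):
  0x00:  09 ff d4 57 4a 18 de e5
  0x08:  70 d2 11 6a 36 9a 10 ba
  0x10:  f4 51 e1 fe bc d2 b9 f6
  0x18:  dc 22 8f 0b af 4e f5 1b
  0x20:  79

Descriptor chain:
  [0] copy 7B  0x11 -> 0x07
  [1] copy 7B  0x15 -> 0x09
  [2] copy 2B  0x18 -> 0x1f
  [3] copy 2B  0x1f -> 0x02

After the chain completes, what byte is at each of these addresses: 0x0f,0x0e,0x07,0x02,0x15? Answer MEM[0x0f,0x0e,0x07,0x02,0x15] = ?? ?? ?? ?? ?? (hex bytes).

D0: mem[0x07..0x0d] <- [51 e1 fe bc d2 b9 f6]
D1: mem[0x09..0x0f] <- [d2 b9 f6 dc 22 8f 0b]
D2: mem[0x1f..0x20] <- [dc 22]
D3: mem[0x02..0x03] <- [dc 22]
query mem[0x0f]=0x0b, mem[0x0e]=0x8f, mem[0x07]=0x51, mem[0x02]=0xdc, mem[0x15]=0xd2

MEM[0x0f,0x0e,0x07,0x02,0x15] = 0b 8f 51 dc d2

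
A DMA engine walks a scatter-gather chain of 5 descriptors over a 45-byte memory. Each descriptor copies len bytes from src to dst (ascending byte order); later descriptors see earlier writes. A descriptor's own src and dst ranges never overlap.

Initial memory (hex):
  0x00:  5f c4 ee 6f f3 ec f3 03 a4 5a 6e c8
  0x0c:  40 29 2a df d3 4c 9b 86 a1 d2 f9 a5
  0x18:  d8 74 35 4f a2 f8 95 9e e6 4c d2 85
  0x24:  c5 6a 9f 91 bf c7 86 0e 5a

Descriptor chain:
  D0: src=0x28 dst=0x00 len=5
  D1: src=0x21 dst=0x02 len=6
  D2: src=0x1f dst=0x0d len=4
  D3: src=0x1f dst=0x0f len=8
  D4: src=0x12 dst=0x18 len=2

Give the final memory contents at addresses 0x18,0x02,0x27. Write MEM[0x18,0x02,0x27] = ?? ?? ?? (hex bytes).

MEM[0x18,0x02,0x27] = d2 4c 91

[0] 0x28->0x00 len=5 : bf c7 86 0e 5a
[1] 0x21->0x02 len=6 : 4c d2 85 c5 6a 9f
[2] 0x1f->0x0d len=4 : 9e e6 4c d2
[3] 0x1f->0x0f len=8 : 9e e6 4c d2 85 c5 6a 9f
[4] 0x12->0x18 len=2 : d2 85
query mem[0x18]=0xd2, mem[0x02]=0x4c, mem[0x27]=0x91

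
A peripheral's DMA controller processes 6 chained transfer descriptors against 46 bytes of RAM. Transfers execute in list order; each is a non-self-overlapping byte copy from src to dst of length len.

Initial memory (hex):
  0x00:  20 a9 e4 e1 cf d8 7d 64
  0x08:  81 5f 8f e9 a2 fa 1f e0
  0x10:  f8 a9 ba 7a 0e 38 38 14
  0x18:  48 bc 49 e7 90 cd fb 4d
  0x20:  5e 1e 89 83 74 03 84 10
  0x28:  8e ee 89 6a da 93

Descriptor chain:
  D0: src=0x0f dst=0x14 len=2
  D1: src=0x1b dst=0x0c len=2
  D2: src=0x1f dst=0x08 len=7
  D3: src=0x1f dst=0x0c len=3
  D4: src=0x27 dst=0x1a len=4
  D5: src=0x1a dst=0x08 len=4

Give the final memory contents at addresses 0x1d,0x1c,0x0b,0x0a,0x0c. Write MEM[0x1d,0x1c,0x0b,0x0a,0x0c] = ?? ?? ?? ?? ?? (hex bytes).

MEM[0x1d,0x1c,0x0b,0x0a,0x0c] = 89 ee 89 ee 4d

  after D0: wrote 2B at 0x14 = e0f8
  after D1: wrote 2B at 0x0c = e790
  after D2: wrote 7B at 0x08 = 4d5e1e89837403
  after D3: wrote 3B at 0x0c = 4d5e1e
  after D4: wrote 4B at 0x1a = 108eee89
  after D5: wrote 4B at 0x08 = 108eee89
query mem[0x1d]=0x89, mem[0x1c]=0xee, mem[0x0b]=0x89, mem[0x0a]=0xee, mem[0x0c]=0x4d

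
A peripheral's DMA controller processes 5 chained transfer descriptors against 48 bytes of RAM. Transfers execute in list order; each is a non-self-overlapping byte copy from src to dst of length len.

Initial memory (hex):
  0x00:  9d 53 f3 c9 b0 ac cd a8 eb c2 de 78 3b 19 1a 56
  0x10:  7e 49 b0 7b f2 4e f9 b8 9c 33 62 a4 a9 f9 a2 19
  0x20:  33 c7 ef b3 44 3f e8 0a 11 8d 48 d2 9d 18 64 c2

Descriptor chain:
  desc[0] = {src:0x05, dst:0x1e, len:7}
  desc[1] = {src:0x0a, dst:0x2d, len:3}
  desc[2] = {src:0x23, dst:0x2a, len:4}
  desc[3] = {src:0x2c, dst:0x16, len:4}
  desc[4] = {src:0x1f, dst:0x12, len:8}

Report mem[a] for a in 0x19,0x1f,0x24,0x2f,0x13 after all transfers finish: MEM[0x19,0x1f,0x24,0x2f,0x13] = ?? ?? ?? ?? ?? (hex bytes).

D0: mem[0x1e..0x24] <- [ac cd a8 eb c2 de 78]
D1: mem[0x2d..0x2f] <- [de 78 3b]
D2: mem[0x2a..0x2d] <- [de 78 3f e8]
D3: mem[0x16..0x19] <- [3f e8 78 3b]
D4: mem[0x12..0x19] <- [cd a8 eb c2 de 78 3f e8]
query mem[0x19]=0xe8, mem[0x1f]=0xcd, mem[0x24]=0x78, mem[0x2f]=0x3b, mem[0x13]=0xa8

MEM[0x19,0x1f,0x24,0x2f,0x13] = e8 cd 78 3b a8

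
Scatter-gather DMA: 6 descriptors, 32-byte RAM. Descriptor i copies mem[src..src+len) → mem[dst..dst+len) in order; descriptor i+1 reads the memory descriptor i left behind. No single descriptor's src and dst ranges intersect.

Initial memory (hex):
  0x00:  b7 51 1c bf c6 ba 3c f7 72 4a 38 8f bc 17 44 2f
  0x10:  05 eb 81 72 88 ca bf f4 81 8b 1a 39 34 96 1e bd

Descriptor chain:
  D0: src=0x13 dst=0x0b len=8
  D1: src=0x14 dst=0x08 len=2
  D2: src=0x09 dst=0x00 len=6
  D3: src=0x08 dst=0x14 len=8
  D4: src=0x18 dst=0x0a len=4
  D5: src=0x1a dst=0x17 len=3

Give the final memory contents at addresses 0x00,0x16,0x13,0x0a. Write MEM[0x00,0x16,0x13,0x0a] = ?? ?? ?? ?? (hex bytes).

MEM[0x00,0x16,0x13,0x0a] = ca 38 72 88

D0: mem[0x0b..0x12] <- [72 88 ca bf f4 81 8b 1a]
D1: mem[0x08..0x09] <- [88 ca]
D2: mem[0x00..0x05] <- [ca 38 72 88 ca bf]
D3: mem[0x14..0x1b] <- [88 ca 38 72 88 ca bf f4]
D4: mem[0x0a..0x0d] <- [88 ca bf f4]
D5: mem[0x17..0x19] <- [bf f4 34]
query mem[0x00]=0xca, mem[0x16]=0x38, mem[0x13]=0x72, mem[0x0a]=0x88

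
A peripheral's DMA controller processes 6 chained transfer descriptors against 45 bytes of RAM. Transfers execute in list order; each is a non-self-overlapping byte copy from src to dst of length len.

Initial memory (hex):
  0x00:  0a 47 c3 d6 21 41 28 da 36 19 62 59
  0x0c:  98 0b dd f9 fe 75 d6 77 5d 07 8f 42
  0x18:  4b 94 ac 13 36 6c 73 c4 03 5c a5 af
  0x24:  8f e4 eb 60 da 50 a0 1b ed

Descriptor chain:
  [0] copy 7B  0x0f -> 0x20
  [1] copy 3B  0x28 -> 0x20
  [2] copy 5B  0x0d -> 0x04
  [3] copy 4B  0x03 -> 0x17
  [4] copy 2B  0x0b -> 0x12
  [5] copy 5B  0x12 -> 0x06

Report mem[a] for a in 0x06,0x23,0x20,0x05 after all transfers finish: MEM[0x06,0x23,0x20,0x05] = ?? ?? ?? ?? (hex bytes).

[0] 0x0f->0x20 len=7 : f9 fe 75 d6 77 5d 07
[1] 0x28->0x20 len=3 : da 50 a0
[2] 0x0d->0x04 len=5 : 0b dd f9 fe 75
[3] 0x03->0x17 len=4 : d6 0b dd f9
[4] 0x0b->0x12 len=2 : 59 98
[5] 0x12->0x06 len=5 : 59 98 5d 07 8f
query mem[0x06]=0x59, mem[0x23]=0xd6, mem[0x20]=0xda, mem[0x05]=0xdd

MEM[0x06,0x23,0x20,0x05] = 59 d6 da dd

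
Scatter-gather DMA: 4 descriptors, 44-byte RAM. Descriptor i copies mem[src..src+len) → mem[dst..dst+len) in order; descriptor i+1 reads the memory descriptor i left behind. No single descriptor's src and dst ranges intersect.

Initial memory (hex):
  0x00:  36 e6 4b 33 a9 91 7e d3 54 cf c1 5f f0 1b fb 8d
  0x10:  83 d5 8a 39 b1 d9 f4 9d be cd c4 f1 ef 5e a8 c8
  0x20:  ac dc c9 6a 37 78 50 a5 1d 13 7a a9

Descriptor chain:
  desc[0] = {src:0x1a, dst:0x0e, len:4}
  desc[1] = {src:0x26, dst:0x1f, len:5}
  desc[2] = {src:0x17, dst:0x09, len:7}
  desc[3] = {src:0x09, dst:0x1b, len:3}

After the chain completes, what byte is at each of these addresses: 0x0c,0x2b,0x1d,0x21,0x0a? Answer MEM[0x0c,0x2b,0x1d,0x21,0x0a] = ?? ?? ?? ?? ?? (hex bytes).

#0 dst[0x0e+4] := {0xc4,0xf1,0xef,0x5e}
#1 dst[0x1f+5] := {0x50,0xa5,0x1d,0x13,0x7a}
#2 dst[0x09+7] := {0x9d,0xbe,0xcd,0xc4,0xf1,0xef,0x5e}
#3 dst[0x1b+3] := {0x9d,0xbe,0xcd}
query mem[0x0c]=0xc4, mem[0x2b]=0xa9, mem[0x1d]=0xcd, mem[0x21]=0x1d, mem[0x0a]=0xbe

MEM[0x0c,0x2b,0x1d,0x21,0x0a] = c4 a9 cd 1d be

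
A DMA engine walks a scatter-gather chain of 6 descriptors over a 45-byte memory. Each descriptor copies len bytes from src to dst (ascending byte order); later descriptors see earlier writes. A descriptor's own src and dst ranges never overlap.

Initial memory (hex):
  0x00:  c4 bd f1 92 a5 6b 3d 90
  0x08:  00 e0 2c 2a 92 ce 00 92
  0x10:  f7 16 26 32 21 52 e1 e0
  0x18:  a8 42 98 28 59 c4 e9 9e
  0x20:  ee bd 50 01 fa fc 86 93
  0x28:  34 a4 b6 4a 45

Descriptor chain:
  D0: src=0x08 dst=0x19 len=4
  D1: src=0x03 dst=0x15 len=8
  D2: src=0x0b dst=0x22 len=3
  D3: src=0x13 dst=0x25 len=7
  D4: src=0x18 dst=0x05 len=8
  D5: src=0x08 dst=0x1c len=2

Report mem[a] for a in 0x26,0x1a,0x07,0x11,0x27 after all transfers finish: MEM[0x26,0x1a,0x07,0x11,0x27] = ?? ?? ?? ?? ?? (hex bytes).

MEM[0x26,0x1a,0x07,0x11,0x27] = 21 00 00 16 92

#0 dst[0x19+4] := {0x00,0xe0,0x2c,0x2a}
#1 dst[0x15+8] := {0x92,0xa5,0x6b,0x3d,0x90,0x00,0xe0,0x2c}
#2 dst[0x22+3] := {0x2a,0x92,0xce}
#3 dst[0x25+7] := {0x32,0x21,0x92,0xa5,0x6b,0x3d,0x90}
#4 dst[0x05+8] := {0x3d,0x90,0x00,0xe0,0x2c,0xc4,0xe9,0x9e}
#5 dst[0x1c+2] := {0xe0,0x2c}
query mem[0x26]=0x21, mem[0x1a]=0x00, mem[0x07]=0x00, mem[0x11]=0x16, mem[0x27]=0x92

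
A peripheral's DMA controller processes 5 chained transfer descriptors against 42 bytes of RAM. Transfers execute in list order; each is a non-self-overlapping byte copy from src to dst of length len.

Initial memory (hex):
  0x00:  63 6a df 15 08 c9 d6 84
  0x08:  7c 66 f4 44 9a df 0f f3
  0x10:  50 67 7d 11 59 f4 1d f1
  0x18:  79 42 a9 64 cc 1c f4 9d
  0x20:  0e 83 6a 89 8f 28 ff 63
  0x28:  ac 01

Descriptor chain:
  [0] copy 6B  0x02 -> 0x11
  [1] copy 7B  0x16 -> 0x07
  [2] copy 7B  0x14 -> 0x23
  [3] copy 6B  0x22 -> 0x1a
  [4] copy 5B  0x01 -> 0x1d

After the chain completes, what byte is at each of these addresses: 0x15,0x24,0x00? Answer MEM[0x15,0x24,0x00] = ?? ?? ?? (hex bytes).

MEM[0x15,0x24,0x00] = d6 d6 63

[0] 0x02->0x11 len=6 : df 15 08 c9 d6 84
[1] 0x16->0x07 len=7 : 84 f1 79 42 a9 64 cc
[2] 0x14->0x23 len=7 : c9 d6 84 f1 79 42 a9
[3] 0x22->0x1a len=6 : 6a c9 d6 84 f1 79
[4] 0x01->0x1d len=5 : 6a df 15 08 c9
query mem[0x15]=0xd6, mem[0x24]=0xd6, mem[0x00]=0x63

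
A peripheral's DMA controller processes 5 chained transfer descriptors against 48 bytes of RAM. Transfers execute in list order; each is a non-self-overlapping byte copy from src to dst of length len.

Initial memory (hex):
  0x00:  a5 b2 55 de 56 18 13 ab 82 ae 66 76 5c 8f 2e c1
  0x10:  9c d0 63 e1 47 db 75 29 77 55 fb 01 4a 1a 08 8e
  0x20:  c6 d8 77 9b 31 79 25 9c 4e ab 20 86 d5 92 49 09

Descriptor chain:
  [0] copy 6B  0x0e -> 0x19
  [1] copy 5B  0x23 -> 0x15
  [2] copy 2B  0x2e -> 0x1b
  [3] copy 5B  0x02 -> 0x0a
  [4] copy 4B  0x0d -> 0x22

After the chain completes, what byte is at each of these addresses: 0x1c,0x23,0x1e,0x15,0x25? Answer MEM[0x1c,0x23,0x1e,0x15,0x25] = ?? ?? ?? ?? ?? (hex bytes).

#0 dst[0x19+6] := {0x2e,0xc1,0x9c,0xd0,0x63,0xe1}
#1 dst[0x15+5] := {0x9b,0x31,0x79,0x25,0x9c}
#2 dst[0x1b+2] := {0x49,0x09}
#3 dst[0x0a+5] := {0x55,0xde,0x56,0x18,0x13}
#4 dst[0x22+4] := {0x18,0x13,0xc1,0x9c}
query mem[0x1c]=0x09, mem[0x23]=0x13, mem[0x1e]=0xe1, mem[0x15]=0x9b, mem[0x25]=0x9c

MEM[0x1c,0x23,0x1e,0x15,0x25] = 09 13 e1 9b 9c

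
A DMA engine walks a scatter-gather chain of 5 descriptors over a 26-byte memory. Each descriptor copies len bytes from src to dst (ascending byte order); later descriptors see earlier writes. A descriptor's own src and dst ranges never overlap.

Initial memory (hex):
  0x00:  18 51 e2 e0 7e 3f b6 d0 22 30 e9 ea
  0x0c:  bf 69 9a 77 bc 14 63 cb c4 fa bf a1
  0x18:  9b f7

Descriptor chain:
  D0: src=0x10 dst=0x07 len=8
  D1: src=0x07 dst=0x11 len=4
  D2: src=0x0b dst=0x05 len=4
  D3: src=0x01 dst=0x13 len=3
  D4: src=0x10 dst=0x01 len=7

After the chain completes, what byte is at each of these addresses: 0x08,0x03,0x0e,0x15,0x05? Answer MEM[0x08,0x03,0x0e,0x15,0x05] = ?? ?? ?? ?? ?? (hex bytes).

MEM[0x08,0x03,0x0e,0x15,0x05] = a1 14 a1 e0 e2

[0] 0x10->0x07 len=8 : bc 14 63 cb c4 fa bf a1
[1] 0x07->0x11 len=4 : bc 14 63 cb
[2] 0x0b->0x05 len=4 : c4 fa bf a1
[3] 0x01->0x13 len=3 : 51 e2 e0
[4] 0x10->0x01 len=7 : bc bc 14 51 e2 e0 bf
query mem[0x08]=0xa1, mem[0x03]=0x14, mem[0x0e]=0xa1, mem[0x15]=0xe0, mem[0x05]=0xe2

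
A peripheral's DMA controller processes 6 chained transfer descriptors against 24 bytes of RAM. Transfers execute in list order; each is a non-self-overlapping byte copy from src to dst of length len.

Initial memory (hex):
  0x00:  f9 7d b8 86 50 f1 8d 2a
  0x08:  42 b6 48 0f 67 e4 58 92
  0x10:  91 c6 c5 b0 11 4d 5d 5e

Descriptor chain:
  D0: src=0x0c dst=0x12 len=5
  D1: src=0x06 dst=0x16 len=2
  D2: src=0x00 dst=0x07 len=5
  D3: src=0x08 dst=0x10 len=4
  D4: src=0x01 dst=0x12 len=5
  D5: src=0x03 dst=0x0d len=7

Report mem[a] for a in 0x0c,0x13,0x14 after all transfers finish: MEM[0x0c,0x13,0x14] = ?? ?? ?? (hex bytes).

  after D0: wrote 5B at 0x12 = 67e4589291
  after D1: wrote 2B at 0x16 = 8d2a
  after D2: wrote 5B at 0x07 = f97db88650
  after D3: wrote 4B at 0x10 = 7db88650
  after D4: wrote 5B at 0x12 = 7db88650f1
  after D5: wrote 7B at 0x0d = 8650f18df97db8
query mem[0x0c]=0x67, mem[0x13]=0xb8, mem[0x14]=0x86

MEM[0x0c,0x13,0x14] = 67 b8 86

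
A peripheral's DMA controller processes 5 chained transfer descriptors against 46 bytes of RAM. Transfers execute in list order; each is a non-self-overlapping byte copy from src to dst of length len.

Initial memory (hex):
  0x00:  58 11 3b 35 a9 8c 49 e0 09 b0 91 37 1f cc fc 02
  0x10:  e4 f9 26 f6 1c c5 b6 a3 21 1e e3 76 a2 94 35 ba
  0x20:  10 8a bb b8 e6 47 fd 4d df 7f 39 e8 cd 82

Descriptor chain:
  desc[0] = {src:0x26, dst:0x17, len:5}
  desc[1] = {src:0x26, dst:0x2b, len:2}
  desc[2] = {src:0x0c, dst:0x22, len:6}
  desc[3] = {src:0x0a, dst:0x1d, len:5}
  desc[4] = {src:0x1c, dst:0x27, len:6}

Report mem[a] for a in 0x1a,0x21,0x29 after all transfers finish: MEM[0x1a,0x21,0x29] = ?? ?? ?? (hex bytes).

MEM[0x1a,0x21,0x29] = 7f fc 37

  after D0: wrote 5B at 0x17 = fd4ddf7f39
  after D1: wrote 2B at 0x2b = fd4d
  after D2: wrote 6B at 0x22 = 1fccfc02e4f9
  after D3: wrote 5B at 0x1d = 91371fccfc
  after D4: wrote 6B at 0x27 = a291371fccfc
query mem[0x1a]=0x7f, mem[0x21]=0xfc, mem[0x29]=0x37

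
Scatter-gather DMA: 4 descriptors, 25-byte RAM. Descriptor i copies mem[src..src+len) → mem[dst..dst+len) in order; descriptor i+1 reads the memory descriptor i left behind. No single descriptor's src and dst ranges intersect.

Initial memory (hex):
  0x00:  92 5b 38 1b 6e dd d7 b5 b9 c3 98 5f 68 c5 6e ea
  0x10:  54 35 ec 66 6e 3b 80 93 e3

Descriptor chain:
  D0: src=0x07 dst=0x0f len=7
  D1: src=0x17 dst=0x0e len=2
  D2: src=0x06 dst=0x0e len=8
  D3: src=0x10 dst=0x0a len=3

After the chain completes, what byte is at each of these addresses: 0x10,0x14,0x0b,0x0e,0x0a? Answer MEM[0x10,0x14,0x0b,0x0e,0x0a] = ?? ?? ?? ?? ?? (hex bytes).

[0] 0x07->0x0f len=7 : b5 b9 c3 98 5f 68 c5
[1] 0x17->0x0e len=2 : 93 e3
[2] 0x06->0x0e len=8 : d7 b5 b9 c3 98 5f 68 c5
[3] 0x10->0x0a len=3 : b9 c3 98
query mem[0x10]=0xb9, mem[0x14]=0x68, mem[0x0b]=0xc3, mem[0x0e]=0xd7, mem[0x0a]=0xb9

MEM[0x10,0x14,0x0b,0x0e,0x0a] = b9 68 c3 d7 b9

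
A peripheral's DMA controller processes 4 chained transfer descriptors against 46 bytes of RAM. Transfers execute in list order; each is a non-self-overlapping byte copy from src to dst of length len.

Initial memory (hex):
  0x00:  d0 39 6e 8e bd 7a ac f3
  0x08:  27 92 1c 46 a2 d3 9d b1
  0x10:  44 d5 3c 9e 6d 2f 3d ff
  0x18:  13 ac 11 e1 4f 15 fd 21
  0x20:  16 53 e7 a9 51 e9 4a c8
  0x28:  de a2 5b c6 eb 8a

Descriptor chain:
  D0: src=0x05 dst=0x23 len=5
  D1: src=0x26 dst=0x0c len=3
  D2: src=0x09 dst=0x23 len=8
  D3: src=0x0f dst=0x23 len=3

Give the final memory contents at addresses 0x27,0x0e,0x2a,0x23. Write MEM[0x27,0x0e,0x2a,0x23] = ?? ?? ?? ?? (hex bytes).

MEM[0x27,0x0e,0x2a,0x23] = 92 de 44 b1

[0] 0x05->0x23 len=5 : 7a ac f3 27 92
[1] 0x26->0x0c len=3 : 27 92 de
[2] 0x09->0x23 len=8 : 92 1c 46 27 92 de b1 44
[3] 0x0f->0x23 len=3 : b1 44 d5
query mem[0x27]=0x92, mem[0x0e]=0xde, mem[0x2a]=0x44, mem[0x23]=0xb1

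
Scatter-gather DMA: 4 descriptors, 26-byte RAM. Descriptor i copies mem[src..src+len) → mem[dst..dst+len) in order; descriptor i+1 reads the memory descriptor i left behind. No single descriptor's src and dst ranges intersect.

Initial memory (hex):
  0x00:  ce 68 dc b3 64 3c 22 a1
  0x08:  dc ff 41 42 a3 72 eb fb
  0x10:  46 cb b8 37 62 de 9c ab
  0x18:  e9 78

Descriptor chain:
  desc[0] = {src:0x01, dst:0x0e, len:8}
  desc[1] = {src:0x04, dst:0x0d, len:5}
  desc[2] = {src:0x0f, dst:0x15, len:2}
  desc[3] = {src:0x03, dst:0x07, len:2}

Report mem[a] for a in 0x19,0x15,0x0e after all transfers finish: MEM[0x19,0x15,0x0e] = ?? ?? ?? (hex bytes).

MEM[0x19,0x15,0x0e] = 78 22 3c

D0: mem[0x0e..0x15] <- [68 dc b3 64 3c 22 a1 dc]
D1: mem[0x0d..0x11] <- [64 3c 22 a1 dc]
D2: mem[0x15..0x16] <- [22 a1]
D3: mem[0x07..0x08] <- [b3 64]
query mem[0x19]=0x78, mem[0x15]=0x22, mem[0x0e]=0x3c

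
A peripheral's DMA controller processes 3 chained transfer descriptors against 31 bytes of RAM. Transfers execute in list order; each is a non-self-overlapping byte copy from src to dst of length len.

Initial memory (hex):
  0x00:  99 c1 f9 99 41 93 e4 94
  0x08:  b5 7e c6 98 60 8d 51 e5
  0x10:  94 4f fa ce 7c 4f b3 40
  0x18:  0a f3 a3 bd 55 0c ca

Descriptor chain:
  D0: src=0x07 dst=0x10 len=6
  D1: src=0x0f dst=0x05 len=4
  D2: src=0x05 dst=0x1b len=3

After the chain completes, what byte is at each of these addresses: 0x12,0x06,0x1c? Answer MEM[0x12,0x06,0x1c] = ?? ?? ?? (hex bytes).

[0] 0x07->0x10 len=6 : 94 b5 7e c6 98 60
[1] 0x0f->0x05 len=4 : e5 94 b5 7e
[2] 0x05->0x1b len=3 : e5 94 b5
query mem[0x12]=0x7e, mem[0x06]=0x94, mem[0x1c]=0x94

MEM[0x12,0x06,0x1c] = 7e 94 94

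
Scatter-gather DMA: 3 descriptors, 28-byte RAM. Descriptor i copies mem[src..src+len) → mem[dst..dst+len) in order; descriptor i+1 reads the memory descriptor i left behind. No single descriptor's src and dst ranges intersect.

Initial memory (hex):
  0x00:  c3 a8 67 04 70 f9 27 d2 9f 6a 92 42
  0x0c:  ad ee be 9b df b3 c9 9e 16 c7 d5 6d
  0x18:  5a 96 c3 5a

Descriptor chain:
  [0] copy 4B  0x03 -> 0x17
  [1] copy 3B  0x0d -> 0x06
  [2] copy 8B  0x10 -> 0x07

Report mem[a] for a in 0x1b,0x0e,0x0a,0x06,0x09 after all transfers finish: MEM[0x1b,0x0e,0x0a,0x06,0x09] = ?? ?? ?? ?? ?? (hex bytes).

MEM[0x1b,0x0e,0x0a,0x06,0x09] = 5a 04 9e ee c9

  after D0: wrote 4B at 0x17 = 0470f927
  after D1: wrote 3B at 0x06 = eebe9b
  after D2: wrote 8B at 0x07 = dfb3c99e16c7d504
query mem[0x1b]=0x5a, mem[0x0e]=0x04, mem[0x0a]=0x9e, mem[0x06]=0xee, mem[0x09]=0xc9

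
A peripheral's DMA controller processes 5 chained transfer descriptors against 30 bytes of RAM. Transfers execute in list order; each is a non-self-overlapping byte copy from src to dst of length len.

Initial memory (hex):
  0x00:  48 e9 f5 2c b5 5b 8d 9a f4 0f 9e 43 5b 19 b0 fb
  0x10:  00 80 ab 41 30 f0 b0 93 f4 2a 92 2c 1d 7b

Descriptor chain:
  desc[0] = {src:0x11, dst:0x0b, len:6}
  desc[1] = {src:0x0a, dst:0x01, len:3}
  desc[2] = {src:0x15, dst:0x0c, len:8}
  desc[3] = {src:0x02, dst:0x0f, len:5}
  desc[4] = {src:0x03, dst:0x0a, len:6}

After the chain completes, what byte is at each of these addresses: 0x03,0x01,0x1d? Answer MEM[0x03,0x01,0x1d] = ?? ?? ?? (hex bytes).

MEM[0x03,0x01,0x1d] = ab 9e 7b

  after D0: wrote 6B at 0x0b = 80ab4130f0b0
  after D1: wrote 3B at 0x01 = 9e80ab
  after D2: wrote 8B at 0x0c = f0b093f42a922c1d
  after D3: wrote 5B at 0x0f = 80abb55b8d
  after D4: wrote 6B at 0x0a = abb55b8d9af4
query mem[0x03]=0xab, mem[0x01]=0x9e, mem[0x1d]=0x7b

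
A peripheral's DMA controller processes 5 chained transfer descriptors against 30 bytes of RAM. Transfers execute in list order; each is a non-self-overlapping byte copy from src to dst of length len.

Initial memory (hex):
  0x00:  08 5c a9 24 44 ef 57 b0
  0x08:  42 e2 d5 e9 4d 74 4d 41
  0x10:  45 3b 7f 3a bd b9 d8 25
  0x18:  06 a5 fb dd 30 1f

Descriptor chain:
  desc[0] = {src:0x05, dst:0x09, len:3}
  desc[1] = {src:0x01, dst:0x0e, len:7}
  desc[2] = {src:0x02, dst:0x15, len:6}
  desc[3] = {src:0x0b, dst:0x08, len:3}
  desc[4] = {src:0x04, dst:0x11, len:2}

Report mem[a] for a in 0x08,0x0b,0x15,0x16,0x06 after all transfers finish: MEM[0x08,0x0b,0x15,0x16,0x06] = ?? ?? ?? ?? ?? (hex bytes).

[0] 0x05->0x09 len=3 : ef 57 b0
[1] 0x01->0x0e len=7 : 5c a9 24 44 ef 57 b0
[2] 0x02->0x15 len=6 : a9 24 44 ef 57 b0
[3] 0x0b->0x08 len=3 : b0 4d 74
[4] 0x04->0x11 len=2 : 44 ef
query mem[0x08]=0xb0, mem[0x0b]=0xb0, mem[0x15]=0xa9, mem[0x16]=0x24, mem[0x06]=0x57

MEM[0x08,0x0b,0x15,0x16,0x06] = b0 b0 a9 24 57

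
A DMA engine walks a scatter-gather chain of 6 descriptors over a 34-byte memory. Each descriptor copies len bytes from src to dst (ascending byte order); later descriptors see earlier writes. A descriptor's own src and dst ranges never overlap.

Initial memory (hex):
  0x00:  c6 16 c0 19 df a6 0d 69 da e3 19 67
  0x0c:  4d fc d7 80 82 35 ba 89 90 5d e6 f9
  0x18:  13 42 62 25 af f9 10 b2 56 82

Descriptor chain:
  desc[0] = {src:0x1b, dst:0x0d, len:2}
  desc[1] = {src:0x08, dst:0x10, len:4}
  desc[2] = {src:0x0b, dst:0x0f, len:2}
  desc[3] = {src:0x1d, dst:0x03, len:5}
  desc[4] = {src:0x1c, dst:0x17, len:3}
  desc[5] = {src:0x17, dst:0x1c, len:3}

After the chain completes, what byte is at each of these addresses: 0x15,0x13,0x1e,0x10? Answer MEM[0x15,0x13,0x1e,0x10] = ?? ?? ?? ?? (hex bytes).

  after D0: wrote 2B at 0x0d = 25af
  after D1: wrote 4B at 0x10 = dae31967
  after D2: wrote 2B at 0x0f = 674d
  after D3: wrote 5B at 0x03 = f910b25682
  after D4: wrote 3B at 0x17 = aff910
  after D5: wrote 3B at 0x1c = aff910
query mem[0x15]=0x5d, mem[0x13]=0x67, mem[0x1e]=0x10, mem[0x10]=0x4d

MEM[0x15,0x13,0x1e,0x10] = 5d 67 10 4d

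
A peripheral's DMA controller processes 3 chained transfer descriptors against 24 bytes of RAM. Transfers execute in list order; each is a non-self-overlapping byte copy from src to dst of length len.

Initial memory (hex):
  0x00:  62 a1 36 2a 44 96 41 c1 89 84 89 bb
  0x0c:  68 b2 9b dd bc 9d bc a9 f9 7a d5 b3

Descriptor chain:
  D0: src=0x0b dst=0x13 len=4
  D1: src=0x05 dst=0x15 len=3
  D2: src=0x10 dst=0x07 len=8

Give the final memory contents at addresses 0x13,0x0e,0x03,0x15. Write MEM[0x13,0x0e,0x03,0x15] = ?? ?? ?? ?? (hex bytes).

MEM[0x13,0x0e,0x03,0x15] = bb c1 2a 96

#0 dst[0x13+4] := {0xbb,0x68,0xb2,0x9b}
#1 dst[0x15+3] := {0x96,0x41,0xc1}
#2 dst[0x07+8] := {0xbc,0x9d,0xbc,0xbb,0x68,0x96,0x41,0xc1}
query mem[0x13]=0xbb, mem[0x0e]=0xc1, mem[0x03]=0x2a, mem[0x15]=0x96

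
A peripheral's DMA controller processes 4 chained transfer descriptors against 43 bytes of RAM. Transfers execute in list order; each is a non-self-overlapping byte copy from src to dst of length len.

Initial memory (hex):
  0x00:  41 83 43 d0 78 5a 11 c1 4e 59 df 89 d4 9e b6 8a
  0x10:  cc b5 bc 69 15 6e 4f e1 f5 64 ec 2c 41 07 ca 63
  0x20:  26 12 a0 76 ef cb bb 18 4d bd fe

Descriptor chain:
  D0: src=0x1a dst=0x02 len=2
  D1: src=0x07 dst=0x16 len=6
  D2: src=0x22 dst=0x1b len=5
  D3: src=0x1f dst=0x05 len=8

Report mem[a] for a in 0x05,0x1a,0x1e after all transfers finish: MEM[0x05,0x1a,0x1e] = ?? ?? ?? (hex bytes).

[0] 0x1a->0x02 len=2 : ec 2c
[1] 0x07->0x16 len=6 : c1 4e 59 df 89 d4
[2] 0x22->0x1b len=5 : a0 76 ef cb bb
[3] 0x1f->0x05 len=8 : bb 26 12 a0 76 ef cb bb
query mem[0x05]=0xbb, mem[0x1a]=0x89, mem[0x1e]=0xcb

MEM[0x05,0x1a,0x1e] = bb 89 cb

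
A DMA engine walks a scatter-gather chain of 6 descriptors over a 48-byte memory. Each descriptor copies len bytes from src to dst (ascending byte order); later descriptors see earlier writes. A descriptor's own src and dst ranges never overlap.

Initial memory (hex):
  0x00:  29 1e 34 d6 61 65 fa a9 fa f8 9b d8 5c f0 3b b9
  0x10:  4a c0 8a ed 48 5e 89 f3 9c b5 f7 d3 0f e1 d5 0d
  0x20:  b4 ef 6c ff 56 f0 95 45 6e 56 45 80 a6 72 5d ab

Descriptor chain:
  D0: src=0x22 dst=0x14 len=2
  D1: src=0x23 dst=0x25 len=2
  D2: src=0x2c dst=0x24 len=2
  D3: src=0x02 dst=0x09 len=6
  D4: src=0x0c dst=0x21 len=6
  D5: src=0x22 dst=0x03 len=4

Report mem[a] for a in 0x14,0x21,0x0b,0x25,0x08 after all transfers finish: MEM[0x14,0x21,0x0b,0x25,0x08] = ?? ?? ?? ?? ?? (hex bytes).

  after D0: wrote 2B at 0x14 = 6cff
  after D1: wrote 2B at 0x25 = ff56
  after D2: wrote 2B at 0x24 = a672
  after D3: wrote 6B at 0x09 = 34d66165faa9
  after D4: wrote 6B at 0x21 = 65faa9b94ac0
  after D5: wrote 4B at 0x03 = faa9b94a
query mem[0x14]=0x6c, mem[0x21]=0x65, mem[0x0b]=0x61, mem[0x25]=0x4a, mem[0x08]=0xfa

MEM[0x14,0x21,0x0b,0x25,0x08] = 6c 65 61 4a fa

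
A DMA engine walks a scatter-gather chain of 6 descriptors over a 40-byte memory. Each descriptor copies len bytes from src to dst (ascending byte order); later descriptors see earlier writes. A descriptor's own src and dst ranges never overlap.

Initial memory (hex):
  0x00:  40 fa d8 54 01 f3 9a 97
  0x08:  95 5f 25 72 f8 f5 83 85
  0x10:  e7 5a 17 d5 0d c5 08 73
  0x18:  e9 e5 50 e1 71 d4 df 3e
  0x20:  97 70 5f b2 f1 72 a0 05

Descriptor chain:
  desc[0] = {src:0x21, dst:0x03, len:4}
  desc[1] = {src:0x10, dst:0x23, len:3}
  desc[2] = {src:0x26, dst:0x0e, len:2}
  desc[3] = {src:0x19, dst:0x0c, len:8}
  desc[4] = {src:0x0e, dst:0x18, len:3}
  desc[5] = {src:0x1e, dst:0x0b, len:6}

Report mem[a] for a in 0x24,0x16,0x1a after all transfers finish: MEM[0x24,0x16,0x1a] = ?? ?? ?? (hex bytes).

MEM[0x24,0x16,0x1a] = 5a 08 d4

[0] 0x21->0x03 len=4 : 70 5f b2 f1
[1] 0x10->0x23 len=3 : e7 5a 17
[2] 0x26->0x0e len=2 : a0 05
[3] 0x19->0x0c len=8 : e5 50 e1 71 d4 df 3e 97
[4] 0x0e->0x18 len=3 : e1 71 d4
[5] 0x1e->0x0b len=6 : df 3e 97 70 5f e7
query mem[0x24]=0x5a, mem[0x16]=0x08, mem[0x1a]=0xd4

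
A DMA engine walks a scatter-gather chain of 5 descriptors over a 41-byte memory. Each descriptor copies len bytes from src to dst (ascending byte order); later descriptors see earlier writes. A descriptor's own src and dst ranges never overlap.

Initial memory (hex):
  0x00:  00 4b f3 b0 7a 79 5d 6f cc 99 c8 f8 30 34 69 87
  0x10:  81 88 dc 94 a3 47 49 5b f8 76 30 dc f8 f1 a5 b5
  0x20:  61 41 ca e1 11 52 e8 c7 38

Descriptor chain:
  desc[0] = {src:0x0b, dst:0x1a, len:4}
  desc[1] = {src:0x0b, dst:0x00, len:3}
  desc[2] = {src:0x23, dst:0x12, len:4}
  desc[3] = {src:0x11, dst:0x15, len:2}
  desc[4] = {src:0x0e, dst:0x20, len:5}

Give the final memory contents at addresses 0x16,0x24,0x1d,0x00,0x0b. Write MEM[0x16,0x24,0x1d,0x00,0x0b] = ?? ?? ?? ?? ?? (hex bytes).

[0] 0x0b->0x1a len=4 : f8 30 34 69
[1] 0x0b->0x00 len=3 : f8 30 34
[2] 0x23->0x12 len=4 : e1 11 52 e8
[3] 0x11->0x15 len=2 : 88 e1
[4] 0x0e->0x20 len=5 : 69 87 81 88 e1
query mem[0x16]=0xe1, mem[0x24]=0xe1, mem[0x1d]=0x69, mem[0x00]=0xf8, mem[0x0b]=0xf8

MEM[0x16,0x24,0x1d,0x00,0x0b] = e1 e1 69 f8 f8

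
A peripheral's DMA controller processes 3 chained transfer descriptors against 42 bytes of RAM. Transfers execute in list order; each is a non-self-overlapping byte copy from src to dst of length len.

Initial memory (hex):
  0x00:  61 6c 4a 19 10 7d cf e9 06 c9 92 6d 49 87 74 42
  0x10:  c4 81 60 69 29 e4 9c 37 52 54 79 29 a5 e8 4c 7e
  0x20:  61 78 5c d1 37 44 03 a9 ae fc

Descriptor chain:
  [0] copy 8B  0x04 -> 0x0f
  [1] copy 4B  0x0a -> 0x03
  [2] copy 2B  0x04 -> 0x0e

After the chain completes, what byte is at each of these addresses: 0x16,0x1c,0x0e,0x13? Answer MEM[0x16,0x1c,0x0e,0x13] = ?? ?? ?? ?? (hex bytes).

[0] 0x04->0x0f len=8 : 10 7d cf e9 06 c9 92 6d
[1] 0x0a->0x03 len=4 : 92 6d 49 87
[2] 0x04->0x0e len=2 : 6d 49
query mem[0x16]=0x6d, mem[0x1c]=0xa5, mem[0x0e]=0x6d, mem[0x13]=0x06

MEM[0x16,0x1c,0x0e,0x13] = 6d a5 6d 06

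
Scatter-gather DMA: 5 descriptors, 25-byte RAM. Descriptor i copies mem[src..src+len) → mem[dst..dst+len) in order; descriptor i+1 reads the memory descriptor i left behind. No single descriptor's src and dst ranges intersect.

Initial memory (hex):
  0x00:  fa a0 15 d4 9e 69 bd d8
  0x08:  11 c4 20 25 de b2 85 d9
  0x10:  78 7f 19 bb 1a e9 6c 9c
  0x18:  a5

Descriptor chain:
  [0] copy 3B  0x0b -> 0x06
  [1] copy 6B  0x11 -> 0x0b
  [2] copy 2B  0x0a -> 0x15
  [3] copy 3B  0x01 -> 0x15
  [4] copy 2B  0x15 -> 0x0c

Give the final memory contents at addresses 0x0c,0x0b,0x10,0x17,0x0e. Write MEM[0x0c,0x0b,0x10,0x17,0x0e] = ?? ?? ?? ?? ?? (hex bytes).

MEM[0x0c,0x0b,0x10,0x17,0x0e] = a0 7f 6c d4 1a

[0] 0x0b->0x06 len=3 : 25 de b2
[1] 0x11->0x0b len=6 : 7f 19 bb 1a e9 6c
[2] 0x0a->0x15 len=2 : 20 7f
[3] 0x01->0x15 len=3 : a0 15 d4
[4] 0x15->0x0c len=2 : a0 15
query mem[0x0c]=0xa0, mem[0x0b]=0x7f, mem[0x10]=0x6c, mem[0x17]=0xd4, mem[0x0e]=0x1a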